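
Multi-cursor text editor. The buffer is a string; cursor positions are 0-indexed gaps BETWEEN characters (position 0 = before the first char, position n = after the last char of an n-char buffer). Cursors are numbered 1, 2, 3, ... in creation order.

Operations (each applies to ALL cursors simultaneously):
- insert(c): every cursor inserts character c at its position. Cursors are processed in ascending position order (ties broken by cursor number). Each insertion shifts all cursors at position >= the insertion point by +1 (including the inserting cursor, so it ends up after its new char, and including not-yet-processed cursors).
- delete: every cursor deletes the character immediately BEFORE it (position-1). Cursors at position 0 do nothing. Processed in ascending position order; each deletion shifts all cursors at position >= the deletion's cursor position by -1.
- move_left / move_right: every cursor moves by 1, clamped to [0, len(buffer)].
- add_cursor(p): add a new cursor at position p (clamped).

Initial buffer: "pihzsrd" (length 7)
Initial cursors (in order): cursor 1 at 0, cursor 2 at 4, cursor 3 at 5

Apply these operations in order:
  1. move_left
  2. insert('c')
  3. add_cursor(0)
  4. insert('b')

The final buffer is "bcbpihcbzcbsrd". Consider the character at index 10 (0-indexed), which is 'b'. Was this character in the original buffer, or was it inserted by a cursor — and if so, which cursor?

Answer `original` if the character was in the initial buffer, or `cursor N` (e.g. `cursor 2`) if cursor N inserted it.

After op 1 (move_left): buffer="pihzsrd" (len 7), cursors c1@0 c2@3 c3@4, authorship .......
After op 2 (insert('c')): buffer="cpihczcsrd" (len 10), cursors c1@1 c2@5 c3@7, authorship 1...2.3...
After op 3 (add_cursor(0)): buffer="cpihczcsrd" (len 10), cursors c4@0 c1@1 c2@5 c3@7, authorship 1...2.3...
After op 4 (insert('b')): buffer="bcbpihcbzcbsrd" (len 14), cursors c4@1 c1@3 c2@8 c3@11, authorship 411...22.33...
Authorship (.=original, N=cursor N): 4 1 1 . . . 2 2 . 3 3 . . .
Index 10: author = 3

Answer: cursor 3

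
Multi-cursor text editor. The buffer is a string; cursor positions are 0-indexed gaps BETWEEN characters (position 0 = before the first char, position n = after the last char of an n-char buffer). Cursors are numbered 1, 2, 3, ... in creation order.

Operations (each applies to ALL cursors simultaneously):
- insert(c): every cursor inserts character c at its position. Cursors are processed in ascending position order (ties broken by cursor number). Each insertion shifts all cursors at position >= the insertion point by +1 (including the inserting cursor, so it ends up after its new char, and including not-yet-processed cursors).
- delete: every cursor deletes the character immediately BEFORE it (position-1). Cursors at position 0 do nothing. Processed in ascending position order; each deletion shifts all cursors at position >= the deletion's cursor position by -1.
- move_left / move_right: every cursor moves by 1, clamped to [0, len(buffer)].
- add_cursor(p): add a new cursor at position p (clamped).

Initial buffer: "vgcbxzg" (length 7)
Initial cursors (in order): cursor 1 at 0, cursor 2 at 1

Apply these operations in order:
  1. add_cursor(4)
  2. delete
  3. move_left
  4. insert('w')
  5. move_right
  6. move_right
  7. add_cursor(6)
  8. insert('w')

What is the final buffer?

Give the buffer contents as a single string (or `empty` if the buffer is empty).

Answer: wwgwwwcxwwzg

Derivation:
After op 1 (add_cursor(4)): buffer="vgcbxzg" (len 7), cursors c1@0 c2@1 c3@4, authorship .......
After op 2 (delete): buffer="gcxzg" (len 5), cursors c1@0 c2@0 c3@2, authorship .....
After op 3 (move_left): buffer="gcxzg" (len 5), cursors c1@0 c2@0 c3@1, authorship .....
After op 4 (insert('w')): buffer="wwgwcxzg" (len 8), cursors c1@2 c2@2 c3@4, authorship 12.3....
After op 5 (move_right): buffer="wwgwcxzg" (len 8), cursors c1@3 c2@3 c3@5, authorship 12.3....
After op 6 (move_right): buffer="wwgwcxzg" (len 8), cursors c1@4 c2@4 c3@6, authorship 12.3....
After op 7 (add_cursor(6)): buffer="wwgwcxzg" (len 8), cursors c1@4 c2@4 c3@6 c4@6, authorship 12.3....
After op 8 (insert('w')): buffer="wwgwwwcxwwzg" (len 12), cursors c1@6 c2@6 c3@10 c4@10, authorship 12.312..34..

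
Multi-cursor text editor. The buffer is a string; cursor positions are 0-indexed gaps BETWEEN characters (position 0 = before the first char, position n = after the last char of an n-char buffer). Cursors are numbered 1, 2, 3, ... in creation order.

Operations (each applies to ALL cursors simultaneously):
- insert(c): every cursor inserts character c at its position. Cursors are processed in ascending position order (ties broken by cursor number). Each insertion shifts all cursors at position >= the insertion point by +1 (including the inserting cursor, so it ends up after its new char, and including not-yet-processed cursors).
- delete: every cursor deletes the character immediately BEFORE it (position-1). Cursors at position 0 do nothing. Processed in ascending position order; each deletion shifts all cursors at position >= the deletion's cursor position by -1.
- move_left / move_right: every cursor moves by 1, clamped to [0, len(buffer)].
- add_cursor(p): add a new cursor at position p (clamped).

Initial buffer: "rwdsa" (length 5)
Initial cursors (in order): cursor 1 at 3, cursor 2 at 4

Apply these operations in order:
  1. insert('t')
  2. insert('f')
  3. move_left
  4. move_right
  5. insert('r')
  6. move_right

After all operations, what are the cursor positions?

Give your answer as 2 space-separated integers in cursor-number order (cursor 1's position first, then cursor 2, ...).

After op 1 (insert('t')): buffer="rwdtsta" (len 7), cursors c1@4 c2@6, authorship ...1.2.
After op 2 (insert('f')): buffer="rwdtfstfa" (len 9), cursors c1@5 c2@8, authorship ...11.22.
After op 3 (move_left): buffer="rwdtfstfa" (len 9), cursors c1@4 c2@7, authorship ...11.22.
After op 4 (move_right): buffer="rwdtfstfa" (len 9), cursors c1@5 c2@8, authorship ...11.22.
After op 5 (insert('r')): buffer="rwdtfrstfra" (len 11), cursors c1@6 c2@10, authorship ...111.222.
After op 6 (move_right): buffer="rwdtfrstfra" (len 11), cursors c1@7 c2@11, authorship ...111.222.

Answer: 7 11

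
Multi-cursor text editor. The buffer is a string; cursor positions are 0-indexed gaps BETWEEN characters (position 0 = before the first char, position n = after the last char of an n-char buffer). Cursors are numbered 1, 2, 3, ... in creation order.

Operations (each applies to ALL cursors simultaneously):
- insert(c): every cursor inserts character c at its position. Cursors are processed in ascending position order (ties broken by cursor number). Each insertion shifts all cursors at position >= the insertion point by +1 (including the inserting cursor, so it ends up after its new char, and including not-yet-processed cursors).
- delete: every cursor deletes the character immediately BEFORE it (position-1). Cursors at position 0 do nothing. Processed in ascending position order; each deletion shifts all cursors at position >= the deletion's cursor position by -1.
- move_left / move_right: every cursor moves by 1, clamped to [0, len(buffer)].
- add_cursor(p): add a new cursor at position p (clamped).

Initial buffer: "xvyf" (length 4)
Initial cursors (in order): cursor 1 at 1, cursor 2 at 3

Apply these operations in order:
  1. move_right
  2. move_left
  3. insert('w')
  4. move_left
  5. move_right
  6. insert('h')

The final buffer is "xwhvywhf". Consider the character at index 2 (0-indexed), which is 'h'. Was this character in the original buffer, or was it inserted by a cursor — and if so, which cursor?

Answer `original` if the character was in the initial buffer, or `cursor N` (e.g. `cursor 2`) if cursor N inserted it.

Answer: cursor 1

Derivation:
After op 1 (move_right): buffer="xvyf" (len 4), cursors c1@2 c2@4, authorship ....
After op 2 (move_left): buffer="xvyf" (len 4), cursors c1@1 c2@3, authorship ....
After op 3 (insert('w')): buffer="xwvywf" (len 6), cursors c1@2 c2@5, authorship .1..2.
After op 4 (move_left): buffer="xwvywf" (len 6), cursors c1@1 c2@4, authorship .1..2.
After op 5 (move_right): buffer="xwvywf" (len 6), cursors c1@2 c2@5, authorship .1..2.
After op 6 (insert('h')): buffer="xwhvywhf" (len 8), cursors c1@3 c2@7, authorship .11..22.
Authorship (.=original, N=cursor N): . 1 1 . . 2 2 .
Index 2: author = 1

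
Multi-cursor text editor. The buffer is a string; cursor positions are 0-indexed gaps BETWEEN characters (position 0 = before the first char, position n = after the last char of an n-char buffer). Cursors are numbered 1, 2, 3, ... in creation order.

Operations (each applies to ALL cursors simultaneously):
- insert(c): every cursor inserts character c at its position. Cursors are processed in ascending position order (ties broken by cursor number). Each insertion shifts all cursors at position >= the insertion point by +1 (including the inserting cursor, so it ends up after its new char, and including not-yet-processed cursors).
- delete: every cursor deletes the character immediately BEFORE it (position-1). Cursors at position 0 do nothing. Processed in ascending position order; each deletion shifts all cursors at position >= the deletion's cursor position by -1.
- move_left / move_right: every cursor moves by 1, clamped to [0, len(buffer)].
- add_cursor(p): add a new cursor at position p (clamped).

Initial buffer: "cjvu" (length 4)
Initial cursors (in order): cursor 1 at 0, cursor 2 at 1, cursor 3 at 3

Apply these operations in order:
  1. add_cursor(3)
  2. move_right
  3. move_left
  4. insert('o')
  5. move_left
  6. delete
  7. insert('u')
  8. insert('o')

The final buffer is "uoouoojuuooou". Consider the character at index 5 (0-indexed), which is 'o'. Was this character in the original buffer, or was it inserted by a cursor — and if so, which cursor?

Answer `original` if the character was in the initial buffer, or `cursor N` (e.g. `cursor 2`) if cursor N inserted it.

After op 1 (add_cursor(3)): buffer="cjvu" (len 4), cursors c1@0 c2@1 c3@3 c4@3, authorship ....
After op 2 (move_right): buffer="cjvu" (len 4), cursors c1@1 c2@2 c3@4 c4@4, authorship ....
After op 3 (move_left): buffer="cjvu" (len 4), cursors c1@0 c2@1 c3@3 c4@3, authorship ....
After op 4 (insert('o')): buffer="ocojvoou" (len 8), cursors c1@1 c2@3 c3@7 c4@7, authorship 1.2..34.
After op 5 (move_left): buffer="ocojvoou" (len 8), cursors c1@0 c2@2 c3@6 c4@6, authorship 1.2..34.
After op 6 (delete): buffer="oojou" (len 5), cursors c1@0 c2@1 c3@3 c4@3, authorship 12.4.
After op 7 (insert('u')): buffer="uouojuuou" (len 9), cursors c1@1 c2@3 c3@7 c4@7, authorship 1122.344.
After op 8 (insert('o')): buffer="uoouoojuuooou" (len 13), cursors c1@2 c2@5 c3@11 c4@11, authorship 111222.34344.
Authorship (.=original, N=cursor N): 1 1 1 2 2 2 . 3 4 3 4 4 .
Index 5: author = 2

Answer: cursor 2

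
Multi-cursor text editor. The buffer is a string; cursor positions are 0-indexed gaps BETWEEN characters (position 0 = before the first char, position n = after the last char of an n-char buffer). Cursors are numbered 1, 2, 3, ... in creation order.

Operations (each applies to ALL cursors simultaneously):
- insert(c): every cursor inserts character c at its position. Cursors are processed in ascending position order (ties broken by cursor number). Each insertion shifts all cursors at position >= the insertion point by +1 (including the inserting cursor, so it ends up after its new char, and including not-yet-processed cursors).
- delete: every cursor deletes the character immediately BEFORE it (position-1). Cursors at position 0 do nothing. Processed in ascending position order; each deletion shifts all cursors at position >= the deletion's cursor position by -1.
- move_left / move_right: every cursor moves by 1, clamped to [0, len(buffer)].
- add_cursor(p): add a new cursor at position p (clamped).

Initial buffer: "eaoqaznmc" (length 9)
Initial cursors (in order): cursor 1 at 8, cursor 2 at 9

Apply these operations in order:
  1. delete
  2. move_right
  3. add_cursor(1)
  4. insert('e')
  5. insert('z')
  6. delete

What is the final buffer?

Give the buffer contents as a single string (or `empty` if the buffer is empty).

After op 1 (delete): buffer="eaoqazn" (len 7), cursors c1@7 c2@7, authorship .......
After op 2 (move_right): buffer="eaoqazn" (len 7), cursors c1@7 c2@7, authorship .......
After op 3 (add_cursor(1)): buffer="eaoqazn" (len 7), cursors c3@1 c1@7 c2@7, authorship .......
After op 4 (insert('e')): buffer="eeaoqaznee" (len 10), cursors c3@2 c1@10 c2@10, authorship .3......12
After op 5 (insert('z')): buffer="eezaoqazneezz" (len 13), cursors c3@3 c1@13 c2@13, authorship .33......1212
After op 6 (delete): buffer="eeaoqaznee" (len 10), cursors c3@2 c1@10 c2@10, authorship .3......12

Answer: eeaoqaznee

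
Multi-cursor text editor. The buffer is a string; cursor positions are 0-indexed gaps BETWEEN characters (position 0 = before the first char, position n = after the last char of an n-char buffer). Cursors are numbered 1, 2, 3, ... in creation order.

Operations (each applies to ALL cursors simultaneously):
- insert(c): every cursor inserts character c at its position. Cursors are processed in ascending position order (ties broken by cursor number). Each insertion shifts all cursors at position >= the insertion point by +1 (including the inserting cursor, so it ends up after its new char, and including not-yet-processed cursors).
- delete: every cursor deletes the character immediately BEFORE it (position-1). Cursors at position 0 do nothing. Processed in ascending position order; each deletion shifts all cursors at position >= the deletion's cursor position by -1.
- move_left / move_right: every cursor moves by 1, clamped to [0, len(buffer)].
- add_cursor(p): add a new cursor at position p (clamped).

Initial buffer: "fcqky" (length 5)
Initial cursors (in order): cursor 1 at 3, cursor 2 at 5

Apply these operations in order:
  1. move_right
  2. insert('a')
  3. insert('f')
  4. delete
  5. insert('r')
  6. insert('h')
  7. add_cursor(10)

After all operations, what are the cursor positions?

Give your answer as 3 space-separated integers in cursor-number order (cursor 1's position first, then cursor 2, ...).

Answer: 7 11 10

Derivation:
After op 1 (move_right): buffer="fcqky" (len 5), cursors c1@4 c2@5, authorship .....
After op 2 (insert('a')): buffer="fcqkaya" (len 7), cursors c1@5 c2@7, authorship ....1.2
After op 3 (insert('f')): buffer="fcqkafyaf" (len 9), cursors c1@6 c2@9, authorship ....11.22
After op 4 (delete): buffer="fcqkaya" (len 7), cursors c1@5 c2@7, authorship ....1.2
After op 5 (insert('r')): buffer="fcqkaryar" (len 9), cursors c1@6 c2@9, authorship ....11.22
After op 6 (insert('h')): buffer="fcqkarhyarh" (len 11), cursors c1@7 c2@11, authorship ....111.222
After op 7 (add_cursor(10)): buffer="fcqkarhyarh" (len 11), cursors c1@7 c3@10 c2@11, authorship ....111.222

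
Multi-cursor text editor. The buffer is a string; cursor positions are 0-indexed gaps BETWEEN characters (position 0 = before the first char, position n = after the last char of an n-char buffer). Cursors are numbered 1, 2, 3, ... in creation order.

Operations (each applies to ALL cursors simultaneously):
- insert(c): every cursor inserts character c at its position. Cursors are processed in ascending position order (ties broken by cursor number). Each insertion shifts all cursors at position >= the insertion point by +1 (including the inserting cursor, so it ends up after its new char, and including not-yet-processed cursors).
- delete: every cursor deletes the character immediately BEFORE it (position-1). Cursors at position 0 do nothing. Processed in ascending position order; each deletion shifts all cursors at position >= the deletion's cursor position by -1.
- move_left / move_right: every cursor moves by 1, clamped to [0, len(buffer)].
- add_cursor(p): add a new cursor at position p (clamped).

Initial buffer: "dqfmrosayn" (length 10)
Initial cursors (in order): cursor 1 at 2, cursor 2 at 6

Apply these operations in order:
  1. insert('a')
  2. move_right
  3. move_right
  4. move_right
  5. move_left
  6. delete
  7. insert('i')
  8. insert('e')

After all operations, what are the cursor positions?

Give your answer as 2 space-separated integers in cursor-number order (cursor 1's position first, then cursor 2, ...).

Answer: 6 12

Derivation:
After op 1 (insert('a')): buffer="dqafmroasayn" (len 12), cursors c1@3 c2@8, authorship ..1....2....
After op 2 (move_right): buffer="dqafmroasayn" (len 12), cursors c1@4 c2@9, authorship ..1....2....
After op 3 (move_right): buffer="dqafmroasayn" (len 12), cursors c1@5 c2@10, authorship ..1....2....
After op 4 (move_right): buffer="dqafmroasayn" (len 12), cursors c1@6 c2@11, authorship ..1....2....
After op 5 (move_left): buffer="dqafmroasayn" (len 12), cursors c1@5 c2@10, authorship ..1....2....
After op 6 (delete): buffer="dqafroasyn" (len 10), cursors c1@4 c2@8, authorship ..1...2...
After op 7 (insert('i')): buffer="dqafiroasiyn" (len 12), cursors c1@5 c2@10, authorship ..1.1..2.2..
After op 8 (insert('e')): buffer="dqafieroasieyn" (len 14), cursors c1@6 c2@12, authorship ..1.11..2.22..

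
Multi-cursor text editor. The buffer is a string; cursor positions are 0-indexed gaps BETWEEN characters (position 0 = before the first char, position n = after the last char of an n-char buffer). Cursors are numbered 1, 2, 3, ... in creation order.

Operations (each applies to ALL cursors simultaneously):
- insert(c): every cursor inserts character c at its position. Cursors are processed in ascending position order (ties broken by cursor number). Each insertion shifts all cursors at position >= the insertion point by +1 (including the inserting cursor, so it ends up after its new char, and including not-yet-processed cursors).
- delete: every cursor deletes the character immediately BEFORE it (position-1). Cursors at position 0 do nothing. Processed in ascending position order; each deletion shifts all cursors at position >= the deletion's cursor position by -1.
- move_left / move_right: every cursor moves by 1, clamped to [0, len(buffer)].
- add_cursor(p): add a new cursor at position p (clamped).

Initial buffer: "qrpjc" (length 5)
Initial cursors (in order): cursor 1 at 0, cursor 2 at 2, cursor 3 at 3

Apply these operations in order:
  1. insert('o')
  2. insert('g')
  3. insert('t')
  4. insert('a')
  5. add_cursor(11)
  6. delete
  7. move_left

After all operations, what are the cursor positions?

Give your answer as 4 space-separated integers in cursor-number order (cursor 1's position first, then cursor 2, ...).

Answer: 2 7 10 7

Derivation:
After op 1 (insert('o')): buffer="oqropojc" (len 8), cursors c1@1 c2@4 c3@6, authorship 1..2.3..
After op 2 (insert('g')): buffer="ogqrogpogjc" (len 11), cursors c1@2 c2@6 c3@9, authorship 11..22.33..
After op 3 (insert('t')): buffer="ogtqrogtpogtjc" (len 14), cursors c1@3 c2@8 c3@12, authorship 111..222.333..
After op 4 (insert('a')): buffer="ogtaqrogtapogtajc" (len 17), cursors c1@4 c2@10 c3@15, authorship 1111..2222.3333..
After op 5 (add_cursor(11)): buffer="ogtaqrogtapogtajc" (len 17), cursors c1@4 c2@10 c4@11 c3@15, authorship 1111..2222.3333..
After op 6 (delete): buffer="ogtqrogtogtjc" (len 13), cursors c1@3 c2@8 c4@8 c3@11, authorship 111..222333..
After op 7 (move_left): buffer="ogtqrogtogtjc" (len 13), cursors c1@2 c2@7 c4@7 c3@10, authorship 111..222333..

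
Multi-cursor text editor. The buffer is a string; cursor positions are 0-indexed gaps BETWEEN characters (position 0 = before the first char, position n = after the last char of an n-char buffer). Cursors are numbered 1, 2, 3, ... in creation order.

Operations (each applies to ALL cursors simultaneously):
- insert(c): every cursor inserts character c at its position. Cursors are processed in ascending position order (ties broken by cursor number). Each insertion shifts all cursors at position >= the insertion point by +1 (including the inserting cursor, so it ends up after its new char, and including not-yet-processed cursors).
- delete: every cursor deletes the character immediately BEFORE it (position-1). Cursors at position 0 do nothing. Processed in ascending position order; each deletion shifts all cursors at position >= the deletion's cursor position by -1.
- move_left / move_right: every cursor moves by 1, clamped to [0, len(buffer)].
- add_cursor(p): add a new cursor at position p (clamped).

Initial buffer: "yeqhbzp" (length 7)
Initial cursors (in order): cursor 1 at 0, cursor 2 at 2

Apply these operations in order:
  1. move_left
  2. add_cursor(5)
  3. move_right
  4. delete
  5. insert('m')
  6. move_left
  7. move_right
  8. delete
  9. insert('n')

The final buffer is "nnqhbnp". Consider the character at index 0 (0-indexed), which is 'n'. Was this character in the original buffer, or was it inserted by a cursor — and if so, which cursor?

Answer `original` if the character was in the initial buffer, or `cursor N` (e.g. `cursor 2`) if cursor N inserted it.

Answer: cursor 1

Derivation:
After op 1 (move_left): buffer="yeqhbzp" (len 7), cursors c1@0 c2@1, authorship .......
After op 2 (add_cursor(5)): buffer="yeqhbzp" (len 7), cursors c1@0 c2@1 c3@5, authorship .......
After op 3 (move_right): buffer="yeqhbzp" (len 7), cursors c1@1 c2@2 c3@6, authorship .......
After op 4 (delete): buffer="qhbp" (len 4), cursors c1@0 c2@0 c3@3, authorship ....
After op 5 (insert('m')): buffer="mmqhbmp" (len 7), cursors c1@2 c2@2 c3@6, authorship 12...3.
After op 6 (move_left): buffer="mmqhbmp" (len 7), cursors c1@1 c2@1 c3@5, authorship 12...3.
After op 7 (move_right): buffer="mmqhbmp" (len 7), cursors c1@2 c2@2 c3@6, authorship 12...3.
After op 8 (delete): buffer="qhbp" (len 4), cursors c1@0 c2@0 c3@3, authorship ....
After op 9 (insert('n')): buffer="nnqhbnp" (len 7), cursors c1@2 c2@2 c3@6, authorship 12...3.
Authorship (.=original, N=cursor N): 1 2 . . . 3 .
Index 0: author = 1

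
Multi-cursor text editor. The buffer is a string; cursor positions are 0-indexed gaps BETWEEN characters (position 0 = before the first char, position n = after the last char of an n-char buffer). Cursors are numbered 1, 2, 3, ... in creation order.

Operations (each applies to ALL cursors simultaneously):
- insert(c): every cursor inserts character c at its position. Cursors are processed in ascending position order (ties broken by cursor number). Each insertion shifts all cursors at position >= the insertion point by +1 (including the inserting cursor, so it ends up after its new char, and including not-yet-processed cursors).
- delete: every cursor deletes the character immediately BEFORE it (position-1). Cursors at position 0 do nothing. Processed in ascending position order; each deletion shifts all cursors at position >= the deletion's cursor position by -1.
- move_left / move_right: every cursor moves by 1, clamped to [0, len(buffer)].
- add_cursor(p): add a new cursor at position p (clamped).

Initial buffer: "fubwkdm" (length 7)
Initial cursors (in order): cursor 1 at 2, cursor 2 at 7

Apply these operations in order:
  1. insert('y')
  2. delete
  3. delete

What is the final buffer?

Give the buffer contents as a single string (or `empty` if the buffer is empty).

Answer: fbwkd

Derivation:
After op 1 (insert('y')): buffer="fuybwkdmy" (len 9), cursors c1@3 c2@9, authorship ..1.....2
After op 2 (delete): buffer="fubwkdm" (len 7), cursors c1@2 c2@7, authorship .......
After op 3 (delete): buffer="fbwkd" (len 5), cursors c1@1 c2@5, authorship .....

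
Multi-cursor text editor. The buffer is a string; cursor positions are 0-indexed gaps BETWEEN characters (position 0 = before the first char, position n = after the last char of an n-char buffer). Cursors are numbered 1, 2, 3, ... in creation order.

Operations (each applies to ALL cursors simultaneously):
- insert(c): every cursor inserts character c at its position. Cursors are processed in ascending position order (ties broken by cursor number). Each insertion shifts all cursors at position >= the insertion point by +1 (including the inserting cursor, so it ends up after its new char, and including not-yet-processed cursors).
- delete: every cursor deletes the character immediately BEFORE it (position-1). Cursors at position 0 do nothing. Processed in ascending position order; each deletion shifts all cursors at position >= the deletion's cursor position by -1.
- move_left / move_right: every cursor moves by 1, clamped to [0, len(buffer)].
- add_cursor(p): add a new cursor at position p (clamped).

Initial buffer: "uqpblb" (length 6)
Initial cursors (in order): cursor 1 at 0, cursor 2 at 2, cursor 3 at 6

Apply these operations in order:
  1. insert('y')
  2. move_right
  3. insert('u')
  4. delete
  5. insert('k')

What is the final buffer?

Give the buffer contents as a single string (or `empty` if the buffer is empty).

After op 1 (insert('y')): buffer="yuqypblby" (len 9), cursors c1@1 c2@4 c3@9, authorship 1..2....3
After op 2 (move_right): buffer="yuqypblby" (len 9), cursors c1@2 c2@5 c3@9, authorship 1..2....3
After op 3 (insert('u')): buffer="yuuqypublbyu" (len 12), cursors c1@3 c2@7 c3@12, authorship 1.1.2.2...33
After op 4 (delete): buffer="yuqypblby" (len 9), cursors c1@2 c2@5 c3@9, authorship 1..2....3
After op 5 (insert('k')): buffer="yukqypkblbyk" (len 12), cursors c1@3 c2@7 c3@12, authorship 1.1.2.2...33

Answer: yukqypkblbyk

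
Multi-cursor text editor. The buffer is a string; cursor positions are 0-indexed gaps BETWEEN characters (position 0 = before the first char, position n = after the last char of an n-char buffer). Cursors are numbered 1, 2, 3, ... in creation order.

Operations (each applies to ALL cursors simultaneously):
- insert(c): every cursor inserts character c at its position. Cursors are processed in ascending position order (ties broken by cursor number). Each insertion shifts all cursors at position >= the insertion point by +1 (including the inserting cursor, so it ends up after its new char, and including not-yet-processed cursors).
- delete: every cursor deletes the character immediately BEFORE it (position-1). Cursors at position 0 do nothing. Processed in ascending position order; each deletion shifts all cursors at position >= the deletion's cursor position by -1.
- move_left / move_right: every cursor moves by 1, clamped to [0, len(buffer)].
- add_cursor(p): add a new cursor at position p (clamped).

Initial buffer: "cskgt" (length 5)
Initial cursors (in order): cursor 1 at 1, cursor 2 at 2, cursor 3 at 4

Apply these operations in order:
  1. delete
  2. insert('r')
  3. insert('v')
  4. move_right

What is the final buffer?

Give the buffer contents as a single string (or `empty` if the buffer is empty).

After op 1 (delete): buffer="kt" (len 2), cursors c1@0 c2@0 c3@1, authorship ..
After op 2 (insert('r')): buffer="rrkrt" (len 5), cursors c1@2 c2@2 c3@4, authorship 12.3.
After op 3 (insert('v')): buffer="rrvvkrvt" (len 8), cursors c1@4 c2@4 c3@7, authorship 1212.33.
After op 4 (move_right): buffer="rrvvkrvt" (len 8), cursors c1@5 c2@5 c3@8, authorship 1212.33.

Answer: rrvvkrvt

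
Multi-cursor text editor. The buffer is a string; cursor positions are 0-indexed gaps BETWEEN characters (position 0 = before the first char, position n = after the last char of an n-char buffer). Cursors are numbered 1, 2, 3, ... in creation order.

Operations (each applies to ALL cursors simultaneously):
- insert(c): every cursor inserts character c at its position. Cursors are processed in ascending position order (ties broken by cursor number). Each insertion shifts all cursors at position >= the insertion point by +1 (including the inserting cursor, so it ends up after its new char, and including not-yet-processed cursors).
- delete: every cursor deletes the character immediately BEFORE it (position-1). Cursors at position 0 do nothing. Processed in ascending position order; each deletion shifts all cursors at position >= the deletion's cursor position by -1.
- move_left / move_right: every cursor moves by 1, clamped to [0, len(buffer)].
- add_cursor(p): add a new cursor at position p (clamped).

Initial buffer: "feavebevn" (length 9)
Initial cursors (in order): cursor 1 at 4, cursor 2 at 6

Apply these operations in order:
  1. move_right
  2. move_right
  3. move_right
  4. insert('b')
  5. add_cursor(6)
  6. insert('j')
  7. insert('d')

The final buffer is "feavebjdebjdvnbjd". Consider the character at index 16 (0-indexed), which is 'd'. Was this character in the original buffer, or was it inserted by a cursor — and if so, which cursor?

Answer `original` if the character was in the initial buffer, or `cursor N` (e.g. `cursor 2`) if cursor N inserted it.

After op 1 (move_right): buffer="feavebevn" (len 9), cursors c1@5 c2@7, authorship .........
After op 2 (move_right): buffer="feavebevn" (len 9), cursors c1@6 c2@8, authorship .........
After op 3 (move_right): buffer="feavebevn" (len 9), cursors c1@7 c2@9, authorship .........
After op 4 (insert('b')): buffer="feavebebvnb" (len 11), cursors c1@8 c2@11, authorship .......1..2
After op 5 (add_cursor(6)): buffer="feavebebvnb" (len 11), cursors c3@6 c1@8 c2@11, authorship .......1..2
After op 6 (insert('j')): buffer="feavebjebjvnbj" (len 14), cursors c3@7 c1@10 c2@14, authorship ......3.11..22
After op 7 (insert('d')): buffer="feavebjdebjdvnbjd" (len 17), cursors c3@8 c1@12 c2@17, authorship ......33.111..222
Authorship (.=original, N=cursor N): . . . . . . 3 3 . 1 1 1 . . 2 2 2
Index 16: author = 2

Answer: cursor 2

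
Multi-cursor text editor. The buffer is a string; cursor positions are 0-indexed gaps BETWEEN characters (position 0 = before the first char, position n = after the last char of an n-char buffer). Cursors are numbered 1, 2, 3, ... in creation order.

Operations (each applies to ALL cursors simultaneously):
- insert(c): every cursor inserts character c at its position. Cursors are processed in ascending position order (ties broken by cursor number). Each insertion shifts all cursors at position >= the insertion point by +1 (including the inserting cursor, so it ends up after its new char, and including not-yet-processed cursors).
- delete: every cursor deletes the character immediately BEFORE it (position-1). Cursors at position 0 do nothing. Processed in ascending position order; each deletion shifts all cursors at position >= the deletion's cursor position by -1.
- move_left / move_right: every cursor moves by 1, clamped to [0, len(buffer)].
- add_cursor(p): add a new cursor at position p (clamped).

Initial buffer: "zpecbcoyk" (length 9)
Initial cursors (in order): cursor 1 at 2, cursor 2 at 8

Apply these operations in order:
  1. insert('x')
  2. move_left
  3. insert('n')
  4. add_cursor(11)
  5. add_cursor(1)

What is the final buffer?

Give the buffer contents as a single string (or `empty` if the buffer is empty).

After op 1 (insert('x')): buffer="zpxecbcoyxk" (len 11), cursors c1@3 c2@10, authorship ..1......2.
After op 2 (move_left): buffer="zpxecbcoyxk" (len 11), cursors c1@2 c2@9, authorship ..1......2.
After op 3 (insert('n')): buffer="zpnxecbcoynxk" (len 13), cursors c1@3 c2@11, authorship ..11......22.
After op 4 (add_cursor(11)): buffer="zpnxecbcoynxk" (len 13), cursors c1@3 c2@11 c3@11, authorship ..11......22.
After op 5 (add_cursor(1)): buffer="zpnxecbcoynxk" (len 13), cursors c4@1 c1@3 c2@11 c3@11, authorship ..11......22.

Answer: zpnxecbcoynxk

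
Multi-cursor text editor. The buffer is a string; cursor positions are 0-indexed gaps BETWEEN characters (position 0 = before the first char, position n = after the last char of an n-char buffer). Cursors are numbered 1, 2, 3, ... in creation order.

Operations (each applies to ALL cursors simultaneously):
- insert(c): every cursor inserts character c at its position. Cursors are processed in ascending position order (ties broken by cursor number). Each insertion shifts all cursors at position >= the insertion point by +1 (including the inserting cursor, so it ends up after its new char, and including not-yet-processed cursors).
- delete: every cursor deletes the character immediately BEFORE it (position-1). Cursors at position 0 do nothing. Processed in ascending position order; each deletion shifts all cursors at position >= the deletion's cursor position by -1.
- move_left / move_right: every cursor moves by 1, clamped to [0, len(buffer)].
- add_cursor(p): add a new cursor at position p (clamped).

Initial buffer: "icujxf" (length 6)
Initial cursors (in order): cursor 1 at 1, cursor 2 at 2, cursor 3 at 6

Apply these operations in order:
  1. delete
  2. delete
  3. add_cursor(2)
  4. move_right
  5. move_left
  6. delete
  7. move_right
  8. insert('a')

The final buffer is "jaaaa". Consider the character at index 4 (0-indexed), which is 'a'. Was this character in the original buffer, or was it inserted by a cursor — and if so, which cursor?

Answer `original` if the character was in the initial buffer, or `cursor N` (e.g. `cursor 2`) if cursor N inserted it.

Answer: cursor 4

Derivation:
After op 1 (delete): buffer="ujx" (len 3), cursors c1@0 c2@0 c3@3, authorship ...
After op 2 (delete): buffer="uj" (len 2), cursors c1@0 c2@0 c3@2, authorship ..
After op 3 (add_cursor(2)): buffer="uj" (len 2), cursors c1@0 c2@0 c3@2 c4@2, authorship ..
After op 4 (move_right): buffer="uj" (len 2), cursors c1@1 c2@1 c3@2 c4@2, authorship ..
After op 5 (move_left): buffer="uj" (len 2), cursors c1@0 c2@0 c3@1 c4@1, authorship ..
After op 6 (delete): buffer="j" (len 1), cursors c1@0 c2@0 c3@0 c4@0, authorship .
After op 7 (move_right): buffer="j" (len 1), cursors c1@1 c2@1 c3@1 c4@1, authorship .
After op 8 (insert('a')): buffer="jaaaa" (len 5), cursors c1@5 c2@5 c3@5 c4@5, authorship .1234
Authorship (.=original, N=cursor N): . 1 2 3 4
Index 4: author = 4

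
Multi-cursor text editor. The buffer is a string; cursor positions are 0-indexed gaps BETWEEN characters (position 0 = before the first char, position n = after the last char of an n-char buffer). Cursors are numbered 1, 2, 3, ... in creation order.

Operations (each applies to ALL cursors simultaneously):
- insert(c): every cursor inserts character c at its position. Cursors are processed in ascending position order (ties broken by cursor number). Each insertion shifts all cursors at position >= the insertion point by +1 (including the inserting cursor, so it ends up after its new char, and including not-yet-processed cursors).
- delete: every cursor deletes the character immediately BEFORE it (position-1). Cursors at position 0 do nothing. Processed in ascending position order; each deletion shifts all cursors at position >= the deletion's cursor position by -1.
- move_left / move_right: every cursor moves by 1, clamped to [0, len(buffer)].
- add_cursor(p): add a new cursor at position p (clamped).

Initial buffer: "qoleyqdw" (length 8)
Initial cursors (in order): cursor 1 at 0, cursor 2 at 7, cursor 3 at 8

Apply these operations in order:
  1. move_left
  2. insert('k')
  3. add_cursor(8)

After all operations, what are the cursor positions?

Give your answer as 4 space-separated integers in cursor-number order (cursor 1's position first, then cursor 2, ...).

After op 1 (move_left): buffer="qoleyqdw" (len 8), cursors c1@0 c2@6 c3@7, authorship ........
After op 2 (insert('k')): buffer="kqoleyqkdkw" (len 11), cursors c1@1 c2@8 c3@10, authorship 1......2.3.
After op 3 (add_cursor(8)): buffer="kqoleyqkdkw" (len 11), cursors c1@1 c2@8 c4@8 c3@10, authorship 1......2.3.

Answer: 1 8 10 8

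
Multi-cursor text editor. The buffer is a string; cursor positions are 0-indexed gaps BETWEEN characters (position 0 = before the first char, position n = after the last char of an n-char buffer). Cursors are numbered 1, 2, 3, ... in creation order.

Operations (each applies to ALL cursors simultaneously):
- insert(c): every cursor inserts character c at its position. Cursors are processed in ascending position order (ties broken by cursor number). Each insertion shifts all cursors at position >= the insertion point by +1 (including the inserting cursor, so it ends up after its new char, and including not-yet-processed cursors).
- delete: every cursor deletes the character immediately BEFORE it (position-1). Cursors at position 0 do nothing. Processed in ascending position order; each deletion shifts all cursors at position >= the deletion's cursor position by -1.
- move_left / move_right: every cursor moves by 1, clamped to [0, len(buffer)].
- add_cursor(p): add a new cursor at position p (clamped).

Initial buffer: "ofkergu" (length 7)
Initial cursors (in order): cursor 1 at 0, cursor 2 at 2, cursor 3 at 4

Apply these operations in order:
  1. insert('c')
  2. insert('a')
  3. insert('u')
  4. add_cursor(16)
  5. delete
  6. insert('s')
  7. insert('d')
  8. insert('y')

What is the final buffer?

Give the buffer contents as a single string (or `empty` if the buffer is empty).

After op 1 (insert('c')): buffer="cofckecrgu" (len 10), cursors c1@1 c2@4 c3@7, authorship 1..2..3...
After op 2 (insert('a')): buffer="caofcakecargu" (len 13), cursors c1@2 c2@6 c3@10, authorship 11..22..33...
After op 3 (insert('u')): buffer="cauofcaukecaurgu" (len 16), cursors c1@3 c2@8 c3@13, authorship 111..222..333...
After op 4 (add_cursor(16)): buffer="cauofcaukecaurgu" (len 16), cursors c1@3 c2@8 c3@13 c4@16, authorship 111..222..333...
After op 5 (delete): buffer="caofcakecarg" (len 12), cursors c1@2 c2@6 c3@10 c4@12, authorship 11..22..33..
After op 6 (insert('s')): buffer="casofcaskecasrgs" (len 16), cursors c1@3 c2@8 c3@13 c4@16, authorship 111..222..333..4
After op 7 (insert('d')): buffer="casdofcasdkecasdrgsd" (len 20), cursors c1@4 c2@10 c3@16 c4@20, authorship 1111..2222..3333..44
After op 8 (insert('y')): buffer="casdyofcasdykecasdyrgsdy" (len 24), cursors c1@5 c2@12 c3@19 c4@24, authorship 11111..22222..33333..444

Answer: casdyofcasdykecasdyrgsdy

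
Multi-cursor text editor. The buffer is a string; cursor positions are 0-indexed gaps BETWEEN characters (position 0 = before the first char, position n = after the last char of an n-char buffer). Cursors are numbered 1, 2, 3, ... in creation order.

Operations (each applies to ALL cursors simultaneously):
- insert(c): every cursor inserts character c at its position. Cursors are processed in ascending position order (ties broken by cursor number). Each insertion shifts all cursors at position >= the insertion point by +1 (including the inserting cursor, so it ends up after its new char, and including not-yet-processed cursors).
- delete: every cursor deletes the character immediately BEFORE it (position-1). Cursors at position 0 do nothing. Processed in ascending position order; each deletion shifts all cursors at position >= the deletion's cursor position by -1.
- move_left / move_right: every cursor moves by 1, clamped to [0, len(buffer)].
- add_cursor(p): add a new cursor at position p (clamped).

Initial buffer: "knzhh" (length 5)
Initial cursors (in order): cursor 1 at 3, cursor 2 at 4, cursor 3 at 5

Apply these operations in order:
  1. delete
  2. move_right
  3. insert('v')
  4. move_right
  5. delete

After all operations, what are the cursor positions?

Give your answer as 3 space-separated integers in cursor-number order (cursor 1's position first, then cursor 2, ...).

Answer: 2 2 2

Derivation:
After op 1 (delete): buffer="kn" (len 2), cursors c1@2 c2@2 c3@2, authorship ..
After op 2 (move_right): buffer="kn" (len 2), cursors c1@2 c2@2 c3@2, authorship ..
After op 3 (insert('v')): buffer="knvvv" (len 5), cursors c1@5 c2@5 c3@5, authorship ..123
After op 4 (move_right): buffer="knvvv" (len 5), cursors c1@5 c2@5 c3@5, authorship ..123
After op 5 (delete): buffer="kn" (len 2), cursors c1@2 c2@2 c3@2, authorship ..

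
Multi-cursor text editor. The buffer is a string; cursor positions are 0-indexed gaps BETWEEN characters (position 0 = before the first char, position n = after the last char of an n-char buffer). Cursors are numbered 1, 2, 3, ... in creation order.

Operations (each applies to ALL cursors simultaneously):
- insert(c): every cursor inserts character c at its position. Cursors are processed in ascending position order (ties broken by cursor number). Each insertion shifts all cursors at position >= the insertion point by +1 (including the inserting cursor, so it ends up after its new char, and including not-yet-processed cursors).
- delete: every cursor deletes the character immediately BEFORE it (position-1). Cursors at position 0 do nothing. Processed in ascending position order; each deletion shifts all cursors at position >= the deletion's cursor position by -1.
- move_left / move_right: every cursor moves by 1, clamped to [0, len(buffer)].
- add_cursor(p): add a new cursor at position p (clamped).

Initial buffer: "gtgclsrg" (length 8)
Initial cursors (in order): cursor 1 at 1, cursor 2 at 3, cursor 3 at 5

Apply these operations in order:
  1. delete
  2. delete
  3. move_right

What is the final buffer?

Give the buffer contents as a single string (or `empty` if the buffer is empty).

After op 1 (delete): buffer="tcsrg" (len 5), cursors c1@0 c2@1 c3@2, authorship .....
After op 2 (delete): buffer="srg" (len 3), cursors c1@0 c2@0 c3@0, authorship ...
After op 3 (move_right): buffer="srg" (len 3), cursors c1@1 c2@1 c3@1, authorship ...

Answer: srg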